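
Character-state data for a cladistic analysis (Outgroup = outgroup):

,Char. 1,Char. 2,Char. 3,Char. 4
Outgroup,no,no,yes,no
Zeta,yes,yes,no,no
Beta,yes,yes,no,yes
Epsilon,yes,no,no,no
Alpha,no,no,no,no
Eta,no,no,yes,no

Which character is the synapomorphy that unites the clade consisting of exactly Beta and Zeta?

Char. 2

Character polarity is set by the outgroup: the derived state is whichever differs from the outgroup's state, so for Char. 3 the derived state is 'no', and for the remaining characters it is 'yes'.
Char. 1 (derived state 'yes') is shared by Beta, Epsilon, and Zeta — a synapomorphy uniting that clade.
Char. 2 (derived state 'yes') is shared by Beta and Zeta — a synapomorphy uniting that clade.
Only Alpha, Beta, Epsilon, and Zeta show the derived state 'no' for Char. 3, supporting them as a clade.
Char. 4: derived state 'yes' in Beta only — an autapomorphy, so it tells us nothing about relationships among taxa.
Most parsimonious ingroup topology: ((((Zeta,Beta),Epsilon),Alpha),Eta).
The clade {Beta, Zeta} is supported by Char. 2: its derived state 'yes' occurs in exactly those taxa and in no other taxon (including the outgroup).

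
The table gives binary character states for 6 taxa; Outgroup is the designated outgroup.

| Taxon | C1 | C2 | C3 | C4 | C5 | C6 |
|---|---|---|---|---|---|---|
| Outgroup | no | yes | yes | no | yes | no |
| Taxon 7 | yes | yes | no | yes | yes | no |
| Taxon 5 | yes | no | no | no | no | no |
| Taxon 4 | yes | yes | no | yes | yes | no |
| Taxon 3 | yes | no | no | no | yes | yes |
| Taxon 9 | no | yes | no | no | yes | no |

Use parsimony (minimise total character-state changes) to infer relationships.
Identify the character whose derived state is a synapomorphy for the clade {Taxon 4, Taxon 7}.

Character polarity is set by the outgroup: the derived state is whichever differs from the outgroup's state, so for C2, C3, C5 the derived state is 'no', and for the remaining characters it is 'yes'.
Only Taxon 3, Taxon 4, Taxon 5, and Taxon 7 show the derived state 'yes' for C1, supporting them as a clade.
Only Taxon 3 and Taxon 5 show the derived state 'no' for C2, supporting them as a clade.
All ingroup taxa share the derived state 'no' for C3; it defines the ingroup but does not resolve relationships within it.
C4: derived state 'yes' in Taxon 4 and Taxon 7 only — synapomorphy for {Taxon 4, Taxon 7}.
C5 (derived state 'no') is unique to Taxon 5 (autapomorphy; uninformative for grouping).
C6 (derived state 'yes') is unique to Taxon 3 (autapomorphy; uninformative for grouping).
Most parsimonious ingroup topology: (((Taxon 7,Taxon 4),(Taxon 5,Taxon 3)),Taxon 9).
The clade {Taxon 4, Taxon 7} is supported by C4: its derived state 'yes' occurs in exactly those taxa and in no other taxon (including the outgroup).

C4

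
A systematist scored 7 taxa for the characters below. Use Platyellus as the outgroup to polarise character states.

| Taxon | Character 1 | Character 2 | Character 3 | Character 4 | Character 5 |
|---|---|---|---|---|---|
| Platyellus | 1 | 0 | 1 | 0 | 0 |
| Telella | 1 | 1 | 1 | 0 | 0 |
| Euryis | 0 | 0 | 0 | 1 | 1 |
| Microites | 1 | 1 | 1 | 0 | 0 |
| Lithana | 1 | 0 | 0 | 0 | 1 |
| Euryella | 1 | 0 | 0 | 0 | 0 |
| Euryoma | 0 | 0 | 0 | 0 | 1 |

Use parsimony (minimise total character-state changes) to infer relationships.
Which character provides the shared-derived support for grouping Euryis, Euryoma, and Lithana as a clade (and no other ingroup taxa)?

Character polarity is set by the outgroup: the derived state is whichever differs from the outgroup's state, so for Character 1, Character 3 the derived state is '0', and for the remaining characters it is '1'.
Character 1: derived state '0' in Euryis and Euryoma only — synapomorphy for {Euryis, Euryoma}.
Character 2: derived state '1' in Microites and Telella only — synapomorphy for {Microites, Telella}.
Only Euryella, Euryis, Euryoma, and Lithana show the derived state '0' for Character 3, supporting them as a clade.
Character 4 (derived state '1') is unique to Euryis (autapomorphy; uninformative for grouping).
Only Euryis, Euryoma, and Lithana show the derived state '1' for Character 5, supporting them as a clade.
Most parsimonious ingroup topology: ((((Euryoma,Euryis),Lithana),Euryella),(Microites,Telella)).
The clade {Euryis, Euryoma, Lithana} is supported by Character 5: its derived state '1' occurs in exactly those taxa and in no other taxon (including the outgroup).

Character 5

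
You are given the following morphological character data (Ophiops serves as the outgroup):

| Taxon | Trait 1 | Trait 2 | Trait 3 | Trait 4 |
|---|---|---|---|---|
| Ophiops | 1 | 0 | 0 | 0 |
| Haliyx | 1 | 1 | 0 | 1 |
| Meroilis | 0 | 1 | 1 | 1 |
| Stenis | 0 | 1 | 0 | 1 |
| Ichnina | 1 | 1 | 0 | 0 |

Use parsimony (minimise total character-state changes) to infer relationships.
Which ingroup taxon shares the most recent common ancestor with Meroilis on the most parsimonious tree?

Character polarity is set by the outgroup: the derived state is whichever differs from the outgroup's state, so for Trait 1 the derived state is '0', and for the remaining characters it is '1'.
Trait 1 (derived state '0') is shared by Meroilis and Stenis — a synapomorphy uniting that clade.
Trait 2 (derived state '1') is shared by all ingroup taxa — unites the whole ingroup.
Trait 3: derived state '1' in Meroilis only — an autapomorphy, so it tells us nothing about relationships among taxa.
Trait 4 (derived state '1') is shared by Haliyx, Meroilis, and Stenis — a synapomorphy uniting that clade.
Most parsimonious ingroup topology: ((Haliyx,(Meroilis,Stenis)),Ichnina).
Meroilis and Stenis form a cherry on this tree, so they are sister taxa.

Stenis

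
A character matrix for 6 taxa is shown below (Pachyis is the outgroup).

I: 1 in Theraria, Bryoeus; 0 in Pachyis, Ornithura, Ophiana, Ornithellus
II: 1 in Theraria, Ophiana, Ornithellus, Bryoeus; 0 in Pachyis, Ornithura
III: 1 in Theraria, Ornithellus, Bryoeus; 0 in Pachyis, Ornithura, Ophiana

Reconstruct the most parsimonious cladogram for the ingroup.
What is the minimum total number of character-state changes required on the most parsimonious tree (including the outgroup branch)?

The outgroup has state '0' for every character, so '1' is the derived state throughout.
Only Bryoeus and Theraria show the derived state '1' for I, supporting them as a clade.
II: derived state '1' in Bryoeus, Ophiana, Ornithellus, and Theraria only — synapomorphy for {Bryoeus, Ophiana, Ornithellus, Theraria}.
III (derived state '1') is shared by Bryoeus, Ornithellus, and Theraria — a synapomorphy uniting that clade.
Most parsimonious ingroup topology: ((((Theraria,Bryoeus),Ornithellus),Ophiana),Ornithura).
Changes per character on this tree: I: 1; II: 1; III: 1.
Total = 3.

3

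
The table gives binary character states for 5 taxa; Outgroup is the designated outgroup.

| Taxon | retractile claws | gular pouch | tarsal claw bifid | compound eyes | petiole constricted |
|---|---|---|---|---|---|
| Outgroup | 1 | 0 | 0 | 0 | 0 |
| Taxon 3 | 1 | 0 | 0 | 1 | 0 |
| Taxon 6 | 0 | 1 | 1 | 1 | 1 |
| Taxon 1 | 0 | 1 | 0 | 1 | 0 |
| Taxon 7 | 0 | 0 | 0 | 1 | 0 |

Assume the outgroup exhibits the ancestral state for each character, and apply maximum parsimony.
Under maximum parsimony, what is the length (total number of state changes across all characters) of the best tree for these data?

5

Character polarity is set by the outgroup: the derived state is whichever differs from the outgroup's state, so for retractile claws the derived state is '0', and for the remaining characters it is '1'.
Only Taxon 1, Taxon 6, and Taxon 7 show the derived state '0' for retractile claws, supporting them as a clade.
gular pouch (derived state '1') is shared by Taxon 1 and Taxon 6 — a synapomorphy uniting that clade.
tarsal claw bifid: derived state '1' in Taxon 6 only — an autapomorphy, so it tells us nothing about relationships among taxa.
All ingroup taxa share the derived state '1' for compound eyes; it defines the ingroup but does not resolve relationships within it.
petiole constricted: derived state '1' in Taxon 6 only — an autapomorphy, so it tells us nothing about relationships among taxa.
Most parsimonious ingroup topology: (Taxon 3,((Taxon 6,Taxon 1),Taxon 7)).
Changes per character on this tree: retractile claws: 1; gular pouch: 1; tarsal claw bifid: 1; compound eyes: 1; petiole constricted: 1.
Total = 5.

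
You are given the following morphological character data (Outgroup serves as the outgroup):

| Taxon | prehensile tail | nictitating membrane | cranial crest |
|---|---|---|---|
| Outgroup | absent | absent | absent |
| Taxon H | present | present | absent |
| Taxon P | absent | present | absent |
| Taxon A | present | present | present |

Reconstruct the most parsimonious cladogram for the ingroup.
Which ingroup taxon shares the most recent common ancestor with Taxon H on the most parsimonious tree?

The outgroup has state 'absent' for every character, so 'present' is the derived state throughout.
prehensile tail: derived state 'present' in Taxon A and Taxon H only — synapomorphy for {Taxon A, Taxon H}.
nictitating membrane (derived state 'present') is shared by all ingroup taxa — unites the whole ingroup.
cranial crest: derived state 'present' in Taxon A only — an autapomorphy, so it tells us nothing about relationships among taxa.
Most parsimonious ingroup topology: ((Taxon H,Taxon A),Taxon P).
Taxon H and Taxon A form a cherry on this tree, so they are sister taxa.

Taxon A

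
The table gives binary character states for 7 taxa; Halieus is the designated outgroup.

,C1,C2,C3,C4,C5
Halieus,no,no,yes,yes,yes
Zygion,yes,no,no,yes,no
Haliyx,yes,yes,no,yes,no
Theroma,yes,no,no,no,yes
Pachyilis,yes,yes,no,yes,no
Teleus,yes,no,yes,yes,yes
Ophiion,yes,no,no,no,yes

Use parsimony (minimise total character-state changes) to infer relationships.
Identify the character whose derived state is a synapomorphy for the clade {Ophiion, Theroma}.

C4

Character polarity is set by the outgroup: the derived state is whichever differs from the outgroup's state, so for C3, C4, C5 the derived state is 'no', and for the remaining characters it is 'yes'.
C1 (derived state 'yes') is shared by all ingroup taxa — unites the whole ingroup.
Only Haliyx and Pachyilis show the derived state 'yes' for C2, supporting them as a clade.
C3: derived state 'no' in Haliyx, Ophiion, Pachyilis, Theroma, and Zygion only — synapomorphy for {Haliyx, Ophiion, Pachyilis, Theroma, Zygion}.
Only Ophiion and Theroma show the derived state 'no' for C4, supporting them as a clade.
Only Haliyx, Pachyilis, and Zygion show the derived state 'no' for C5, supporting them as a clade.
Most parsimonious ingroup topology: (((Zygion,(Haliyx,Pachyilis)),(Theroma,Ophiion)),Teleus).
The clade {Ophiion, Theroma} is supported by C4: its derived state 'no' occurs in exactly those taxa and in no other taxon (including the outgroup).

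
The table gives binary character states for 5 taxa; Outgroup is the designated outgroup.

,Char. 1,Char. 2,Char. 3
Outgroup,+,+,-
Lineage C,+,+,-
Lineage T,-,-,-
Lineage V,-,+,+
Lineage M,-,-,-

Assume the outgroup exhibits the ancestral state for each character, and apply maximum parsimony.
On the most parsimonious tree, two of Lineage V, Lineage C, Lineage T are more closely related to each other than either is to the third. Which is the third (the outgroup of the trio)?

Lineage C

Character polarity is set by the outgroup: the derived state is whichever differs from the outgroup's state, so for Char. 1, Char. 2 the derived state is '-', and for the remaining characters it is '+'.
Only Lineage M, Lineage T, and Lineage V show the derived state '-' for Char. 1, supporting them as a clade.
Only Lineage M and Lineage T show the derived state '-' for Char. 2, supporting them as a clade.
Char. 3: derived state '+' in Lineage V only — an autapomorphy, so it tells us nothing about relationships among taxa.
Most parsimonious ingroup topology: (Lineage C,((Lineage T,Lineage M),Lineage V)).
Lineage T and Lineage V share a more recent common ancestor with each other than either does with Lineage C, so Lineage C is the least closely related of the three.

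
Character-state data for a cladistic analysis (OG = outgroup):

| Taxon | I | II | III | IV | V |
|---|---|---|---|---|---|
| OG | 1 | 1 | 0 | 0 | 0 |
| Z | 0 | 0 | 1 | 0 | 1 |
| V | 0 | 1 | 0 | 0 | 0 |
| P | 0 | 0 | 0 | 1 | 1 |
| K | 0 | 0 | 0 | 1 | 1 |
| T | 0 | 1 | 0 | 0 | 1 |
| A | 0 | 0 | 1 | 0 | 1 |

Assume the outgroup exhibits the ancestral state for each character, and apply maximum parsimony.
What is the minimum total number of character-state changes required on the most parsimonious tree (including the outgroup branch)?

5

Character polarity is set by the outgroup: the derived state is whichever differs from the outgroup's state, so for I, II the derived state is '0', and for the remaining characters it is '1'.
All ingroup taxa share the derived state '0' for I; it defines the ingroup but does not resolve relationships within it.
II: derived state '0' in A, K, P, and Z only — synapomorphy for {A, K, P, Z}.
III: derived state '1' in A and Z only — synapomorphy for {A, Z}.
IV: derived state '1' in K and P only — synapomorphy for {K, P}.
Only A, K, P, T, and Z show the derived state '1' for V, supporting them as a clade.
Most parsimonious ingroup topology: ((((Z,A),(P,K)),T),V).
Changes per character on this tree: I: 1; II: 1; III: 1; IV: 1; V: 1.
Total = 5.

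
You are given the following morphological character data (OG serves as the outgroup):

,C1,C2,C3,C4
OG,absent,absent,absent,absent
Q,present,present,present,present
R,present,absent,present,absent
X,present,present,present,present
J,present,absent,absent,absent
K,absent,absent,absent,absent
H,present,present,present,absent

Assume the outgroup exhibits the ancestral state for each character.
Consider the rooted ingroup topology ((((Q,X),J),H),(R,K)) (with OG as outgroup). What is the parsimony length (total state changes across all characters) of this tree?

8

Map each character onto ((((Q,X),J),H),(R,K)) (rooted by OG) and count the minimum state changes it requires (Fitch parsimony):
C1: 2; C2: 2; C3: 3; C4: 1.
Total tree length = 8.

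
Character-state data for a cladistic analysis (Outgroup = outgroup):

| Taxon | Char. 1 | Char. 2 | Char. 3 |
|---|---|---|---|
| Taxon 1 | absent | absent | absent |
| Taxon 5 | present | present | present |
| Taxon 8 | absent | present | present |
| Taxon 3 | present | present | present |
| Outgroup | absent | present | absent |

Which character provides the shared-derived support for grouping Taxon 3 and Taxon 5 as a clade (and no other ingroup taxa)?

Character polarity is set by the outgroup: the derived state is whichever differs from the outgroup's state, so for Char. 2 the derived state is 'absent', and for the remaining characters it is 'present'.
Char. 1 (derived state 'present') is shared by Taxon 3 and Taxon 5 — a synapomorphy uniting that clade.
Char. 2 (derived state 'absent') is unique to Taxon 1 (autapomorphy; uninformative for grouping).
Only Taxon 3, Taxon 5, and Taxon 8 show the derived state 'present' for Char. 3, supporting them as a clade.
Most parsimonious ingroup topology: ((Taxon 8,(Taxon 3,Taxon 5)),Taxon 1).
The clade {Taxon 3, Taxon 5} is supported by Char. 1: its derived state 'present' occurs in exactly those taxa and in no other taxon (including the outgroup).

Char. 1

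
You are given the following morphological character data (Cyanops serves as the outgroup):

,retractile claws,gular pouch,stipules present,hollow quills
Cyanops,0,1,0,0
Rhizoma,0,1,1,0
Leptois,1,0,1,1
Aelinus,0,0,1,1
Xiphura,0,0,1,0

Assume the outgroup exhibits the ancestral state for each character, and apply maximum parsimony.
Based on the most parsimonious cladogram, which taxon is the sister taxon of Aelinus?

Leptois

Character polarity is set by the outgroup: the derived state is whichever differs from the outgroup's state, so for gular pouch the derived state is '0', and for the remaining characters it is '1'.
retractile claws (derived state '1') is unique to Leptois (autapomorphy; uninformative for grouping).
Only Aelinus, Leptois, and Xiphura show the derived state '0' for gular pouch, supporting them as a clade.
stipules present (derived state '1') is shared by all ingroup taxa — unites the whole ingroup.
hollow quills: derived state '1' in Aelinus and Leptois only — synapomorphy for {Aelinus, Leptois}.
Most parsimonious ingroup topology: (Rhizoma,((Leptois,Aelinus),Xiphura)).
Aelinus and Leptois form a cherry on this tree, so they are sister taxa.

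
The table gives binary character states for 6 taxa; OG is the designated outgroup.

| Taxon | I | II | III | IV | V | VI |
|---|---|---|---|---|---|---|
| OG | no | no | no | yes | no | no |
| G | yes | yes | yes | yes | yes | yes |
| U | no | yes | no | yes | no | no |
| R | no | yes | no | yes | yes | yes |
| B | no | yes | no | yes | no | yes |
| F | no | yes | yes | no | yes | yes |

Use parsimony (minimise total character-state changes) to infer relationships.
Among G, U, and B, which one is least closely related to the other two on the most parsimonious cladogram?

U

Character polarity is set by the outgroup: the derived state is whichever differs from the outgroup's state, so for IV the derived state is 'no', and for the remaining characters it is 'yes'.
I: derived state 'yes' in G only — an autapomorphy, so it tells us nothing about relationships among taxa.
All ingroup taxa share the derived state 'yes' for II; it defines the ingroup but does not resolve relationships within it.
Only F and G show the derived state 'yes' for III, supporting them as a clade.
IV (derived state 'no') is unique to F (autapomorphy; uninformative for grouping).
V: derived state 'yes' in F, G, and R only — synapomorphy for {F, G, R}.
VI: derived state 'yes' in B, F, G, and R only — synapomorphy for {B, F, G, R}.
Most parsimonious ingroup topology: ((((G,F),R),B),U).
G and B share a more recent common ancestor with each other than either does with U, so U is the least closely related of the three.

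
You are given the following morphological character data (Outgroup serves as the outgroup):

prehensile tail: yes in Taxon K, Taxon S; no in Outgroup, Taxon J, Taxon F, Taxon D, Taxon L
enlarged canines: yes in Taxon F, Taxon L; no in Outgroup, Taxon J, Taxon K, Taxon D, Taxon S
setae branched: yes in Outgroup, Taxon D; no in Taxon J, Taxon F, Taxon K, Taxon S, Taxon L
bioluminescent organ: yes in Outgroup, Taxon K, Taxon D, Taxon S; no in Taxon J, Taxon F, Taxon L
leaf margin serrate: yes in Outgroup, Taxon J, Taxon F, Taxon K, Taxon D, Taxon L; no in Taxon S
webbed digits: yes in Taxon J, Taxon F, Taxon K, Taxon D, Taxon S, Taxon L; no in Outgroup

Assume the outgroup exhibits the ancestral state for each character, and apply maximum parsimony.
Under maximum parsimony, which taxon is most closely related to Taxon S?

Character polarity is set by the outgroup: the derived state is whichever differs from the outgroup's state, so for setae branched, bioluminescent organ, leaf margin serrate the derived state is 'no', and for the remaining characters it is 'yes'.
Only Taxon K and Taxon S show the derived state 'yes' for prehensile tail, supporting them as a clade.
Only Taxon F and Taxon L show the derived state 'yes' for enlarged canines, supporting them as a clade.
setae branched: derived state 'no' in Taxon F, Taxon J, Taxon K, Taxon L, and Taxon S only — synapomorphy for {Taxon F, Taxon J, Taxon K, Taxon L, Taxon S}.
bioluminescent organ (derived state 'no') is shared by Taxon F, Taxon J, and Taxon L — a synapomorphy uniting that clade.
leaf margin serrate (derived state 'no') is unique to Taxon S (autapomorphy; uninformative for grouping).
webbed digits (derived state 'yes') is shared by all ingroup taxa — unites the whole ingroup.
Most parsimonious ingroup topology: (((Taxon J,(Taxon F,Taxon L)),(Taxon K,Taxon S)),Taxon D).
Taxon S and Taxon K form a cherry on this tree, so they are sister taxa.

Taxon K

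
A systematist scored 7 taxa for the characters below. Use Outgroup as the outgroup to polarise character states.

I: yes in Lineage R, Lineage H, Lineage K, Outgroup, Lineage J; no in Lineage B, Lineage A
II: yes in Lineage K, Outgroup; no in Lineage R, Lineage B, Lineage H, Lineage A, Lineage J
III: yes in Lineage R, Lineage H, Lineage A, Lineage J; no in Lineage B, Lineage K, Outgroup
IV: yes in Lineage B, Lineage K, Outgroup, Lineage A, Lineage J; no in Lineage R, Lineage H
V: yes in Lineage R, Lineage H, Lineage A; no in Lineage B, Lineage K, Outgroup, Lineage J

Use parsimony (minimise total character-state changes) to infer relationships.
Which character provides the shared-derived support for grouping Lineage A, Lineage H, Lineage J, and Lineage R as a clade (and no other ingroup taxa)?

III

Character polarity is set by the outgroup: the derived state is whichever differs from the outgroup's state, so for I, II, IV the derived state is 'no', and for the remaining characters it is 'yes'.
I (state 'no') occurs in Lineage A and Lineage B but conflicts with the nesting implied by the other characters — most parsimoniously interpreted as homoplasy.
II: derived state 'no' in Lineage A, Lineage B, Lineage H, Lineage J, and Lineage R only — synapomorphy for {Lineage A, Lineage B, Lineage H, Lineage J, Lineage R}.
III: derived state 'yes' in Lineage A, Lineage H, Lineage J, and Lineage R only — synapomorphy for {Lineage A, Lineage H, Lineage J, Lineage R}.
IV (derived state 'no') is shared by Lineage H and Lineage R — a synapomorphy uniting that clade.
Only Lineage A, Lineage H, and Lineage R show the derived state 'yes' for V, supporting them as a clade.
Most parsimonious ingroup topology: ((((Lineage A,(Lineage R,Lineage H)),Lineage J),Lineage B),Lineage K).
The clade {Lineage A, Lineage H, Lineage J, Lineage R} is supported by III: its derived state 'yes' occurs in exactly those taxa and in no other taxon (including the outgroup).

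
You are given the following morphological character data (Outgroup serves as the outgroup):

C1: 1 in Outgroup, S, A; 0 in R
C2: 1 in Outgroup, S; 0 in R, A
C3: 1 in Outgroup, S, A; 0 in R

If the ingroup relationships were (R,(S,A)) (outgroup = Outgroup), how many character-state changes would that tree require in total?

Map each character onto (R,(S,A)) (rooted by Outgroup) and count the minimum state changes it requires (Fitch parsimony):
C1: 1; C2: 2; C3: 1.
Total tree length = 4.

4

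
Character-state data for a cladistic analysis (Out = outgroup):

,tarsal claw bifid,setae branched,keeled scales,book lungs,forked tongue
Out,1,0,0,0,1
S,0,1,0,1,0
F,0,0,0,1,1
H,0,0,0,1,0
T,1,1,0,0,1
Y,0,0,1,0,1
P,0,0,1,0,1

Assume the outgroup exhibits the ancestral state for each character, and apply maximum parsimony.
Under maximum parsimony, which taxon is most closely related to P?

Y

Character polarity is set by the outgroup: the derived state is whichever differs from the outgroup's state, so for tarsal claw bifid, forked tongue the derived state is '0', and for the remaining characters it is '1'.
Only F, H, P, S, and Y show the derived state '0' for tarsal claw bifid, supporting them as a clade.
setae branched groups S and T, which is incompatible with the clades supported by the remaining characters; treating it as convergent (homoplasy) costs fewer steps than any alternative tree.
keeled scales (derived state '1') is shared by P and Y — a synapomorphy uniting that clade.
book lungs: derived state '1' in F, H, and S only — synapomorphy for {F, H, S}.
forked tongue: derived state '0' in H and S only — synapomorphy for {H, S}.
Most parsimonious ingroup topology: ((((S,H),F),(Y,P)),T).
P and Y form a cherry on this tree, so they are sister taxa.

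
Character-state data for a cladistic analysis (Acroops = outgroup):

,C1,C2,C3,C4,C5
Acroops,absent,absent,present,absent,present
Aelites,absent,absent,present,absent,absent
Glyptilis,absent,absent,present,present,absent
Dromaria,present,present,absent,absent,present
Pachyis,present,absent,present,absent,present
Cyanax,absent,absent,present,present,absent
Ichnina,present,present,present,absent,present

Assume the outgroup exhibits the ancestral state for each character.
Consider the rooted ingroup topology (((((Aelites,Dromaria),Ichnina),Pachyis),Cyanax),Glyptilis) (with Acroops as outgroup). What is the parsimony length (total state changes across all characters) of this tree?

10

Map each character onto (((((Aelites,Dromaria),Ichnina),Pachyis),Cyanax),Glyptilis) (rooted by Acroops) and count the minimum state changes it requires (Fitch parsimony):
C1: 2; C2: 2; C3: 1; C4: 2; C5: 3.
Total tree length = 10.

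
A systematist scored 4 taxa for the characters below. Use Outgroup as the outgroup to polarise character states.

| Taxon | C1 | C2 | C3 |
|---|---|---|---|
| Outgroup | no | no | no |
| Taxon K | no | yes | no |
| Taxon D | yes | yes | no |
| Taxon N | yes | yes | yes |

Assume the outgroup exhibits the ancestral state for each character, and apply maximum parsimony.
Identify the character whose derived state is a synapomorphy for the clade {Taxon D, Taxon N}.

The outgroup has state 'no' for every character, so 'yes' is the derived state throughout.
Only Taxon D and Taxon N show the derived state 'yes' for C1, supporting them as a clade.
C2 (derived state 'yes') is shared by all ingroup taxa — unites the whole ingroup.
C3 (derived state 'yes') is unique to Taxon N (autapomorphy; uninformative for grouping).
Most parsimonious ingroup topology: (Taxon K,(Taxon D,Taxon N)).
The clade {Taxon D, Taxon N} is supported by C1: its derived state 'yes' occurs in exactly those taxa and in no other taxon (including the outgroup).

C1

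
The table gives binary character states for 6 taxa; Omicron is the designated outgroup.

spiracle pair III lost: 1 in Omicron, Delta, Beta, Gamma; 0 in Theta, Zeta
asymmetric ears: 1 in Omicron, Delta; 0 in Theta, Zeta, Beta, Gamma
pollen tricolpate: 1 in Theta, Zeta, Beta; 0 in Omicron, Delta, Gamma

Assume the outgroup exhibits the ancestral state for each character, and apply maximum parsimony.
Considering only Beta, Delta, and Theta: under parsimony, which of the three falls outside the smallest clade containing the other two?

Character polarity is set by the outgroup: the derived state is whichever differs from the outgroup's state, so for spiracle pair III lost, asymmetric ears the derived state is '0', and for the remaining characters it is '1'.
spiracle pair III lost (derived state '0') is shared by Theta and Zeta — a synapomorphy uniting that clade.
asymmetric ears: derived state '0' in Beta, Gamma, Theta, and Zeta only — synapomorphy for {Beta, Gamma, Theta, Zeta}.
pollen tricolpate (derived state '1') is shared by Beta, Theta, and Zeta — a synapomorphy uniting that clade.
Most parsimonious ingroup topology: ((((Theta,Zeta),Beta),Gamma),Delta).
Beta and Theta share a more recent common ancestor with each other than either does with Delta, so Delta is the least closely related of the three.

Delta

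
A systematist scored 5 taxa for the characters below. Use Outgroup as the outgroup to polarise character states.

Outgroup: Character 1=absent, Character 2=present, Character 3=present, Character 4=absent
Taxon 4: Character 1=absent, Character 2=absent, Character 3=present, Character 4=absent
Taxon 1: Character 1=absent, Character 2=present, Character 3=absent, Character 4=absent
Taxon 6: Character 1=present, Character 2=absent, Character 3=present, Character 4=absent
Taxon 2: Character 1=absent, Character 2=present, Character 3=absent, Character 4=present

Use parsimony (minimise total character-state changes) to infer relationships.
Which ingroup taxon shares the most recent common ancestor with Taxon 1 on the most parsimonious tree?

Taxon 2

Character polarity is set by the outgroup: the derived state is whichever differs from the outgroup's state, so for Character 2, Character 3 the derived state is 'absent', and for the remaining characters it is 'present'.
Character 1 (derived state 'present') is unique to Taxon 6 (autapomorphy; uninformative for grouping).
Character 2: derived state 'absent' in Taxon 4 and Taxon 6 only — synapomorphy for {Taxon 4, Taxon 6}.
Only Taxon 1 and Taxon 2 show the derived state 'absent' for Character 3, supporting them as a clade.
Character 4 (derived state 'present') is unique to Taxon 2 (autapomorphy; uninformative for grouping).
Most parsimonious ingroup topology: ((Taxon 1,Taxon 2),(Taxon 6,Taxon 4)).
Taxon 1 and Taxon 2 form a cherry on this tree, so they are sister taxa.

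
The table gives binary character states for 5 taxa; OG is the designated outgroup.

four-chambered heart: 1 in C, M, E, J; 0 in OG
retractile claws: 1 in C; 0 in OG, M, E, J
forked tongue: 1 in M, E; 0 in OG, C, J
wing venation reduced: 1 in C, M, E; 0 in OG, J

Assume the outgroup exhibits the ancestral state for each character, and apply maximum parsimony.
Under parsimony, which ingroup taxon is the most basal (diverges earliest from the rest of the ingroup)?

The outgroup has state '0' for every character, so '1' is the derived state throughout.
four-chambered heart (derived state '1') is shared by all ingroup taxa — unites the whole ingroup.
retractile claws: derived state '1' in C only — an autapomorphy, so it tells us nothing about relationships among taxa.
Only E and M show the derived state '1' for forked tongue, supporting them as a clade.
wing venation reduced (derived state '1') is shared by C, E, and M — a synapomorphy uniting that clade.
Most parsimonious ingroup topology: ((C,(M,E)),J).
J is sister to the clade containing all other ingroup taxa, so it is the earliest-diverging (most basal) ingroup lineage.

J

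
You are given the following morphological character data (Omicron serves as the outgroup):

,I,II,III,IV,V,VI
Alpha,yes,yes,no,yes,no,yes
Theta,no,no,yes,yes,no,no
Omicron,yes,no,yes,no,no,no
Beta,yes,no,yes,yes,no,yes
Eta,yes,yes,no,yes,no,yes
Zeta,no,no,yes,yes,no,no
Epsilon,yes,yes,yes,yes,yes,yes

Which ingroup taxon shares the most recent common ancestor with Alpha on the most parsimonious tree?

Eta

Character polarity is set by the outgroup: the derived state is whichever differs from the outgroup's state, so for I, III the derived state is 'no', and for the remaining characters it is 'yes'.
Only Theta and Zeta show the derived state 'no' for I, supporting them as a clade.
II (derived state 'yes') is shared by Alpha, Epsilon, and Eta — a synapomorphy uniting that clade.
III (derived state 'no') is shared by Alpha and Eta — a synapomorphy uniting that clade.
IV (derived state 'yes') is shared by all ingroup taxa — unites the whole ingroup.
V: derived state 'yes' in Epsilon only — an autapomorphy, so it tells us nothing about relationships among taxa.
VI: derived state 'yes' in Alpha, Beta, Epsilon, and Eta only — synapomorphy for {Alpha, Beta, Epsilon, Eta}.
Most parsimonious ingroup topology: ((((Eta,Alpha),Epsilon),Beta),(Zeta,Theta)).
Alpha and Eta form a cherry on this tree, so they are sister taxa.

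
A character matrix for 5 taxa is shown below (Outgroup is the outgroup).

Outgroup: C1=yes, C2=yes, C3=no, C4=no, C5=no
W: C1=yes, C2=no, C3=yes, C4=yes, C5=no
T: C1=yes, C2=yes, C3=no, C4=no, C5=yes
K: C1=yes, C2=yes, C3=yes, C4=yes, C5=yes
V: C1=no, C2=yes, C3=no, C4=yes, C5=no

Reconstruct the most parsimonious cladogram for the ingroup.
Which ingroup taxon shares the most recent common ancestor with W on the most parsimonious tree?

Character polarity is set by the outgroup: the derived state is whichever differs from the outgroup's state, so for C1, C2 the derived state is 'no', and for the remaining characters it is 'yes'.
C1: derived state 'no' in V only — an autapomorphy, so it tells us nothing about relationships among taxa.
C2 (derived state 'no') is unique to W (autapomorphy; uninformative for grouping).
C3 (derived state 'yes') is shared by K and W — a synapomorphy uniting that clade.
C4: derived state 'yes' in K, V, and W only — synapomorphy for {K, V, W}.
C5 (state 'yes') occurs in K and T but conflicts with the nesting implied by the other characters — most parsimoniously interpreted as homoplasy.
Most parsimonious ingroup topology: (((W,K),V),T).
W and K form a cherry on this tree, so they are sister taxa.

K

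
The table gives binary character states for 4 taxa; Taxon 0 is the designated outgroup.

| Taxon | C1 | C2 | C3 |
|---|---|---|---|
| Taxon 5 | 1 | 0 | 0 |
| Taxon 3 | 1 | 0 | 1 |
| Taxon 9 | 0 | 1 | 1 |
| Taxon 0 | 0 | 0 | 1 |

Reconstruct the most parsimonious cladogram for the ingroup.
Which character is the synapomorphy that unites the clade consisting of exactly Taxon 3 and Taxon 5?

C1

Character polarity is set by the outgroup: the derived state is whichever differs from the outgroup's state, so for C3 the derived state is '0', and for the remaining characters it is '1'.
C1 (derived state '1') is shared by Taxon 3 and Taxon 5 — a synapomorphy uniting that clade.
C2: derived state '1' in Taxon 9 only — an autapomorphy, so it tells us nothing about relationships among taxa.
C3 (derived state '0') is unique to Taxon 5 (autapomorphy; uninformative for grouping).
Most parsimonious ingroup topology: ((Taxon 5,Taxon 3),Taxon 9).
The clade {Taxon 3, Taxon 5} is supported by C1: its derived state '1' occurs in exactly those taxa and in no other taxon (including the outgroup).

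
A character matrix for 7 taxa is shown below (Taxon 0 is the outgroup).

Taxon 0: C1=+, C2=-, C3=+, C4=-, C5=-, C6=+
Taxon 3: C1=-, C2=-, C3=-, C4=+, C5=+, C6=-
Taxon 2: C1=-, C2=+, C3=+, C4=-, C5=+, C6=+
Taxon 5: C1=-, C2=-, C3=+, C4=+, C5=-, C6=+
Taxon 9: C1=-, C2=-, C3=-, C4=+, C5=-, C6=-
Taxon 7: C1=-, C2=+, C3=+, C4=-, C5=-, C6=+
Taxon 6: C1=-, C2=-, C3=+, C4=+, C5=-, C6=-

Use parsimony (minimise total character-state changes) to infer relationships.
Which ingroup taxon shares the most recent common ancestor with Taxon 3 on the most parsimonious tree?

Character polarity is set by the outgroup: the derived state is whichever differs from the outgroup's state, so for C1, C3, C6 the derived state is '-', and for the remaining characters it is '+'.
C1 (derived state '-') is shared by all ingroup taxa — unites the whole ingroup.
Only Taxon 2 and Taxon 7 show the derived state '+' for C2, supporting them as a clade.
C3 (derived state '-') is shared by Taxon 3 and Taxon 9 — a synapomorphy uniting that clade.
C4 (derived state '+') is shared by Taxon 3, Taxon 5, Taxon 6, and Taxon 9 — a synapomorphy uniting that clade.
C5 (state '+') occurs in Taxon 2 and Taxon 3 but conflicts with the nesting implied by the other characters — most parsimoniously interpreted as homoplasy.
C6: derived state '-' in Taxon 3, Taxon 6, and Taxon 9 only — synapomorphy for {Taxon 3, Taxon 6, Taxon 9}.
Most parsimonious ingroup topology: ((((Taxon 3,Taxon 9),Taxon 6),Taxon 5),(Taxon 2,Taxon 7)).
Taxon 3 and Taxon 9 form a cherry on this tree, so they are sister taxa.

Taxon 9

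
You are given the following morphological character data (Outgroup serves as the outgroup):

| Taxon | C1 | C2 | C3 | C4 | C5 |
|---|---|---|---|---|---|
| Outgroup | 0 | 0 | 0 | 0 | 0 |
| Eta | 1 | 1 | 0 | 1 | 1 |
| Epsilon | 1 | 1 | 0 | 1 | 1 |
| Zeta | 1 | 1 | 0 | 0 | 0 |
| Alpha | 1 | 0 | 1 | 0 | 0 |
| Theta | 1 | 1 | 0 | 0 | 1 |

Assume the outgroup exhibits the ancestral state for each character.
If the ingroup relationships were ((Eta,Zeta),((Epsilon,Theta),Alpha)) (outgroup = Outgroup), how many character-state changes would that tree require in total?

8

Map each character onto ((Eta,Zeta),((Epsilon,Theta),Alpha)) (rooted by Outgroup) and count the minimum state changes it requires (Fitch parsimony):
C1: 1; C2: 2; C3: 1; C4: 2; C5: 2.
Total tree length = 8.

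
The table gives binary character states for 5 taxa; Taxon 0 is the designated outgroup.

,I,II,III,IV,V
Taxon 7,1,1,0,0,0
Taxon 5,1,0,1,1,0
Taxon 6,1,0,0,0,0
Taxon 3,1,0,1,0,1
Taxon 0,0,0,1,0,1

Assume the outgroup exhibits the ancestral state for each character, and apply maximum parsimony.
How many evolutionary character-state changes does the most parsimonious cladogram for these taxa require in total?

5

Character polarity is set by the outgroup: the derived state is whichever differs from the outgroup's state, so for III, V the derived state is '0', and for the remaining characters it is '1'.
All ingroup taxa share the derived state '1' for I; it defines the ingroup but does not resolve relationships within it.
II: derived state '1' in Taxon 7 only — an autapomorphy, so it tells us nothing about relationships among taxa.
III (derived state '0') is shared by Taxon 6 and Taxon 7 — a synapomorphy uniting that clade.
IV (derived state '1') is unique to Taxon 5 (autapomorphy; uninformative for grouping).
V (derived state '0') is shared by Taxon 5, Taxon 6, and Taxon 7 — a synapomorphy uniting that clade.
Most parsimonious ingroup topology: ((Taxon 5,(Taxon 7,Taxon 6)),Taxon 3).
Changes per character on this tree: I: 1; II: 1; III: 1; IV: 1; V: 1.
Total = 5.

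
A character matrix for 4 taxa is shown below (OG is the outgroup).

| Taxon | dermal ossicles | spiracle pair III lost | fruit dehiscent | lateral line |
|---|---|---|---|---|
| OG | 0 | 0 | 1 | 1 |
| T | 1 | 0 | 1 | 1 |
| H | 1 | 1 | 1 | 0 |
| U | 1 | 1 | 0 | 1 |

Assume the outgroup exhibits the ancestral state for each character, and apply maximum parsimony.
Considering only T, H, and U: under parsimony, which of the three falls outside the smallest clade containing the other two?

T

Character polarity is set by the outgroup: the derived state is whichever differs from the outgroup's state, so for fruit dehiscent, lateral line the derived state is '0', and for the remaining characters it is '1'.
All ingroup taxa share the derived state '1' for dermal ossicles; it defines the ingroup but does not resolve relationships within it.
Only H and U show the derived state '1' for spiracle pair III lost, supporting them as a clade.
fruit dehiscent (derived state '0') is unique to U (autapomorphy; uninformative for grouping).
lateral line (derived state '0') is unique to H (autapomorphy; uninformative for grouping).
Most parsimonious ingroup topology: (T,(H,U)).
U and H share a more recent common ancestor with each other than either does with T, so T is the least closely related of the three.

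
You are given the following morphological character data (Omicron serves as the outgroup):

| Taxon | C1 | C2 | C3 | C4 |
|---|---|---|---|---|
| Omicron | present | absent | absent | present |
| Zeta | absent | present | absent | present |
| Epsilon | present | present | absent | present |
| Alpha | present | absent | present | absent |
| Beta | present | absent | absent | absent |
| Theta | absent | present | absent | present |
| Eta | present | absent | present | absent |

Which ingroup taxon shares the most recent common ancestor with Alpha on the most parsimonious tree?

Eta

Character polarity is set by the outgroup: the derived state is whichever differs from the outgroup's state, so for C1, C4 the derived state is 'absent', and for the remaining characters it is 'present'.
Only Theta and Zeta show the derived state 'absent' for C1, supporting them as a clade.
C2 (derived state 'present') is shared by Epsilon, Theta, and Zeta — a synapomorphy uniting that clade.
C3 (derived state 'present') is shared by Alpha and Eta — a synapomorphy uniting that clade.
C4 (derived state 'absent') is shared by Alpha, Beta, and Eta — a synapomorphy uniting that clade.
Most parsimonious ingroup topology: (((Zeta,Theta),Epsilon),((Alpha,Eta),Beta)).
Alpha and Eta form a cherry on this tree, so they are sister taxa.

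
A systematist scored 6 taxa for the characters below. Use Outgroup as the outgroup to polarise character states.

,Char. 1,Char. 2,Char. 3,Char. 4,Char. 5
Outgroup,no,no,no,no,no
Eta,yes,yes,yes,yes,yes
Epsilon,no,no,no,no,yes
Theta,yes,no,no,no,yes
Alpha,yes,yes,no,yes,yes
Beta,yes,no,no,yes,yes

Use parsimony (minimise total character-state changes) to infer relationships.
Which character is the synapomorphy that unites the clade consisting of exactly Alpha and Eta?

The outgroup has state 'no' for every character, so 'yes' is the derived state throughout.
Only Alpha, Beta, Eta, and Theta show the derived state 'yes' for Char. 1, supporting them as a clade.
Char. 2 (derived state 'yes') is shared by Alpha and Eta — a synapomorphy uniting that clade.
Char. 3 (derived state 'yes') is unique to Eta (autapomorphy; uninformative for grouping).
Char. 4: derived state 'yes' in Alpha, Beta, and Eta only — synapomorphy for {Alpha, Beta, Eta}.
All ingroup taxa share the derived state 'yes' for Char. 5; it defines the ingroup but does not resolve relationships within it.
Most parsimonious ingroup topology: ((((Eta,Alpha),Beta),Theta),Epsilon).
The clade {Alpha, Eta} is supported by Char. 2: its derived state 'yes' occurs in exactly those taxa and in no other taxon (including the outgroup).

Char. 2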